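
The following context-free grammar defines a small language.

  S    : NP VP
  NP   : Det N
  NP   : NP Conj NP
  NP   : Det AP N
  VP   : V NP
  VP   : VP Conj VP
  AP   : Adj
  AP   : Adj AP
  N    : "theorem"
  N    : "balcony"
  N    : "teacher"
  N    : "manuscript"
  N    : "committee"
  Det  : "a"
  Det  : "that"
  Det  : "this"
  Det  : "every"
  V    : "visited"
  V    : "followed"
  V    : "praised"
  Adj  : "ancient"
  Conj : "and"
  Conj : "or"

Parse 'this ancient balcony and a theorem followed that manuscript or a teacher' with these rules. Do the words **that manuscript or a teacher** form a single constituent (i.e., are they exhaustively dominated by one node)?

Yes

[S [NP [NP [Det this] [AP [Adj ancient]] [N balcony]] [Conj and] [NP [Det a] [N theorem]]] [VP [V followed] [NP [NP [Det that] [N manuscript]] [Conj or] [NP [Det a] [N teacher]]]]]
The words 'that manuscript or a teacher' are exhaustively dominated by a single NP node (built by NP → NP Conj NP), so they form a constituent.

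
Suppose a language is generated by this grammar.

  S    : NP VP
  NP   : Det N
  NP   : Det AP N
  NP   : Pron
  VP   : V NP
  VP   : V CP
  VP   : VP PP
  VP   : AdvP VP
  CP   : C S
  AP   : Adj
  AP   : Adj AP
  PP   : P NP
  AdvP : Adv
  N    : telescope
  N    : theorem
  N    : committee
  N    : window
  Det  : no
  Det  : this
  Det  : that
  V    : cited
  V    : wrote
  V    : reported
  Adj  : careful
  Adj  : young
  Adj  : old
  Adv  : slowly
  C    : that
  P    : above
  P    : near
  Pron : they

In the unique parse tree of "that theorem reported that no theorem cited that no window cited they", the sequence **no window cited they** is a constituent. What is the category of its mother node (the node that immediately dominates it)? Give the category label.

S
  NP
    Det: that
    N: theorem
  VP
    V: reported
    CP
      C: that
      S
        NP
          Det: no
          N: theorem
        VP
          V: cited
          CP
            C: that
            S
              NP
                Det: no
                N: window
              VP
                V: cited
                NP
                  Pron: they
The span 'no window cited they' is the S node built by S → NP VP.
Its mother is the CP built by CP → C S.

CP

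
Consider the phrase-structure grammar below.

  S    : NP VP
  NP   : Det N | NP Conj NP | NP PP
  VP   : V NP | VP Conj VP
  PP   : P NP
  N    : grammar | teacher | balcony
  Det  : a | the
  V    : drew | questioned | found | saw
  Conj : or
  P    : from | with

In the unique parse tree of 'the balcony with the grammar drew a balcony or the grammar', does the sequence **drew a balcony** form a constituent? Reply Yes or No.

No

[S [NP [NP [Det the] [N balcony]] [PP [P with] [NP [Det the] [N grammar]]]] [VP [V drew] [NP [NP [Det a] [N balcony]] [Conj or] [NP [Det the] [N grammar]]]]]
The smallest constituent containing 'drew a balcony' is the VP spanning 'drew a balcony or the grammar'; no single node in the tree dominates exactly the given words.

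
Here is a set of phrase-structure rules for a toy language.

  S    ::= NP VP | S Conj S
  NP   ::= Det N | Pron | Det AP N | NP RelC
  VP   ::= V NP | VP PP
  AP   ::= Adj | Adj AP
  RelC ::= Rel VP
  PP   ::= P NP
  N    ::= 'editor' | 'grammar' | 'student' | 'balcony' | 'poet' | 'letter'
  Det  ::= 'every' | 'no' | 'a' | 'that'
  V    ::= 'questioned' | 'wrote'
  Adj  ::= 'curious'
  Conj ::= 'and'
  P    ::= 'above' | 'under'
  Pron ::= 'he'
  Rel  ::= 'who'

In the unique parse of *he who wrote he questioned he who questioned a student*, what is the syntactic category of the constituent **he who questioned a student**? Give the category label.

S
  NP
    NP
      Pron: he
    RelC
      Rel: who
      VP
        V: wrote
        NP
          Pron: he
  VP
    V: questioned
    NP
      NP
        Pron: he
      RelC
        Rel: who
        VP
          V: questioned
          NP
            Det: a
            N: student
The span 'he who questioned a student' is the NP node built by NP → NP RelC.

NP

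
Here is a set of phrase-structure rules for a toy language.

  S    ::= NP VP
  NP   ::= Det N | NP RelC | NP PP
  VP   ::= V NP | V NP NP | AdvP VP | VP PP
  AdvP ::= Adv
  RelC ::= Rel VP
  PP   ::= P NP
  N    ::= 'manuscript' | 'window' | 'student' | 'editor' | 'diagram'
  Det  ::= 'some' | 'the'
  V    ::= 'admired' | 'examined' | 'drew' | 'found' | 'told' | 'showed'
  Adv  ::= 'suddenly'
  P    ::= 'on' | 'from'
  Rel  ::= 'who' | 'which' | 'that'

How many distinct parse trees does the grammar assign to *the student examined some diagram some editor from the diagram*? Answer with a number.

2

The two bracketings:
[S [NP [Det the] [N student]] [VP [V examined] [NP [Det some] [N diagram]] [NP [NP [Det some] [N editor]] [PP [P from] [NP [Det the] [N diagram]]]]]]
[S [NP [Det the] [N student]] [VP [VP [V examined] [NP [Det some] [N diagram]] [NP [Det some] [N editor]]] [PP [P from] [NP [Det the] [N diagram]]]]]
The difference turns on whether NP → NP PP is used at the relevant span, versus an alternative expansion of NP.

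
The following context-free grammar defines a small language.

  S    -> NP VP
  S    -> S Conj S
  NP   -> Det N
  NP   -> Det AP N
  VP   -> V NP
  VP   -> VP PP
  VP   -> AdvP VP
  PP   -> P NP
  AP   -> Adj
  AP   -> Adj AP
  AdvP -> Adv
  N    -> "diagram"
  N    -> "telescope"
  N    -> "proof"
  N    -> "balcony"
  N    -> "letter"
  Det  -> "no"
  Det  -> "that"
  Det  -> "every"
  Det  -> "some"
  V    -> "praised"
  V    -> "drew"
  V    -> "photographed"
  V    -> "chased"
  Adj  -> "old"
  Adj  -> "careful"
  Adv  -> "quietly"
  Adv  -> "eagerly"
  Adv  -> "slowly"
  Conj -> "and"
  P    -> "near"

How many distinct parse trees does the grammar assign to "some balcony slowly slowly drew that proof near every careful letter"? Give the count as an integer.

Two of the 3 distinct bracketings:
[S [NP [Det some] [N balcony]] [VP [VP [AdvP [Adv slowly]] [VP [AdvP [Adv slowly]] [VP [V drew] [NP [Det that] [N proof]]]]] [PP [P near] [NP [Det every] [AP [Adj careful]] [N letter]]]]]
[S [NP [Det some] [N balcony]] [VP [AdvP [Adv slowly]] [VP [VP [AdvP [Adv slowly]] [VP [V drew] [NP [Det that] [N proof]]]] [PP [P near] [NP [Det every] [AP [Adj careful]] [N letter]]]]]]
The trees differ in how a recursive rule is bracketed over the same span.

3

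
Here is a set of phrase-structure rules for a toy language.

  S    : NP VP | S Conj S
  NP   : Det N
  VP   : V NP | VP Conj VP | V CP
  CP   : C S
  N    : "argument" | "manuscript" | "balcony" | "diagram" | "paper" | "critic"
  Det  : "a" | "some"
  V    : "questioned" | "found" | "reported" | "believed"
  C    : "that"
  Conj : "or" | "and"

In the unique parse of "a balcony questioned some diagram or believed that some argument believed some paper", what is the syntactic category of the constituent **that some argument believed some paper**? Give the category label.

CP

[S [NP [Det a] [N balcony]] [VP [VP [V questioned] [NP [Det some] [N diagram]]] [Conj or] [VP [V believed] [CP [C that] [S [NP [Det some] [N argument]] [VP [V believed] [NP [Det some] [N paper]]]]]]]]
The span 'that some argument believed some paper' is the CP node built by CP → C S.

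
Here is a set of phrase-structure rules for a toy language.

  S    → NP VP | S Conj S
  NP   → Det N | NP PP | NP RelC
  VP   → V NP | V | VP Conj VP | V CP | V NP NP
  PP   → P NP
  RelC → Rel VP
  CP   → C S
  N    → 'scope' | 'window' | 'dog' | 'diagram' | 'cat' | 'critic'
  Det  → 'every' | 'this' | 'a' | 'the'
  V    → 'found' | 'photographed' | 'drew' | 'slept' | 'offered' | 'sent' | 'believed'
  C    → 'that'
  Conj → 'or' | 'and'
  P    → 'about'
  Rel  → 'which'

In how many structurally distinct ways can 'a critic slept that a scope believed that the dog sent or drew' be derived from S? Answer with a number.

3

Two of the 3 distinct bracketings:
[S [NP [Det a] [N critic]] [VP [VP [V slept] [CP [C that] [S [NP [Det a] [N scope]] [VP [V believed] [CP [C that] [S [NP [Det the] [N dog]] [VP [V sent]]]]]]]] [Conj or] [VP [V drew]]]]
[S [NP [Det a] [N critic]] [VP [V slept] [CP [C that] [S [NP [Det a] [N scope]] [VP [VP [V believed] [CP [C that] [S [NP [Det the] [N dog]] [VP [V sent]]]]] [Conj or] [VP [V drew]]]]]]]
The trees differ in how a recursive rule is bracketed over the same span.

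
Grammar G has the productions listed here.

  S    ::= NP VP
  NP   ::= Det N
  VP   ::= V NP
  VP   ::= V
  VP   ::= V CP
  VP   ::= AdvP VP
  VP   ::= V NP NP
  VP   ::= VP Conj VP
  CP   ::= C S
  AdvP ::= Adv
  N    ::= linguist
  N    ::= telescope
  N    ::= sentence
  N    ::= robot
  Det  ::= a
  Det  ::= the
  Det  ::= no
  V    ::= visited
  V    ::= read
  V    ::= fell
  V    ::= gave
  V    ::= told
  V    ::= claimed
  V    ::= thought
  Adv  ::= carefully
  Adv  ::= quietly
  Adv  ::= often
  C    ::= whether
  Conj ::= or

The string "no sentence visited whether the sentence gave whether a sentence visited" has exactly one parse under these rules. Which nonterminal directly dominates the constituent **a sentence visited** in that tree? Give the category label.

CP

S
  NP
    Det: no
    N: sentence
  VP
    V: visited
    CP
      C: whether
      S
        NP
          Det: the
          N: sentence
        VP
          V: gave
          CP
            C: whether
            S
              NP
                Det: a
                N: sentence
              VP
                V: visited
The span 'a sentence visited' is the S node built by S → NP VP.
Its mother is the CP built by CP → C S.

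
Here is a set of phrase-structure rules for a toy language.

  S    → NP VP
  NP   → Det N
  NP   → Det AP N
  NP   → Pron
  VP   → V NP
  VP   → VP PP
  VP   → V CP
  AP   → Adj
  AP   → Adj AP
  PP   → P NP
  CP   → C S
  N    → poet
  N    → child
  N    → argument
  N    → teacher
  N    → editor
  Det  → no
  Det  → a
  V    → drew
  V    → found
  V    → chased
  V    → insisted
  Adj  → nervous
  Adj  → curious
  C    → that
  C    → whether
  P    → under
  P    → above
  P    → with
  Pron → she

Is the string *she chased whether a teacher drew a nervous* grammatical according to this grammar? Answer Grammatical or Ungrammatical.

Ungrammatical

For S → NP VP, the only prefix that parses as NP is 'she', but the remainder 'chased whether a teacher drew a nervous' is not a VP under these rules.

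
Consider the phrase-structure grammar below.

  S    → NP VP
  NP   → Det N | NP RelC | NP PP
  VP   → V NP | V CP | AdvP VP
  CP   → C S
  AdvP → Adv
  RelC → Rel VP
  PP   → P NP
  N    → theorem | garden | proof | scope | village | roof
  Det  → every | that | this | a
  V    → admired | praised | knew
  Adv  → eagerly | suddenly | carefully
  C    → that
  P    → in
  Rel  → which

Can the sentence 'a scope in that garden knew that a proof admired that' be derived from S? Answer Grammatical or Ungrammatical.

For S → NP VP, every NP-prefix leaves a non-VP remainder: after 'a scope' the remainder is not a VP; after 'a scope in that garden' the remainder is not a VP.

Ungrammatical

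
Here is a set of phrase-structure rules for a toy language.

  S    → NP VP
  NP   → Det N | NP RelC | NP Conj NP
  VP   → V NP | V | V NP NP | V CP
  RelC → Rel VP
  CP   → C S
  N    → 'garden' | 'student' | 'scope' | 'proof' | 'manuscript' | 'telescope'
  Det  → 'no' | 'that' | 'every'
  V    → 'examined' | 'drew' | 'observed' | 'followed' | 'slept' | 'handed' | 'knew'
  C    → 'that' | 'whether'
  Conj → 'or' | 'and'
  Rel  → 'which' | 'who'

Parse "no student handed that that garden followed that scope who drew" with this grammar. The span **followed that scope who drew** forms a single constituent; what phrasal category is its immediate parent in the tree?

S
  NP
    Det: no
    N: student
  VP
    V: handed
    CP
      C: that
      S
        NP
          Det: that
          N: garden
        VP
          V: followed
          NP
            NP
              Det: that
              N: scope
            RelC
              Rel: who
              VP
                V: drew
The span 'followed that scope who drew' is the VP node built by VP → V NP.
Its mother is the S built by S → NP VP.

S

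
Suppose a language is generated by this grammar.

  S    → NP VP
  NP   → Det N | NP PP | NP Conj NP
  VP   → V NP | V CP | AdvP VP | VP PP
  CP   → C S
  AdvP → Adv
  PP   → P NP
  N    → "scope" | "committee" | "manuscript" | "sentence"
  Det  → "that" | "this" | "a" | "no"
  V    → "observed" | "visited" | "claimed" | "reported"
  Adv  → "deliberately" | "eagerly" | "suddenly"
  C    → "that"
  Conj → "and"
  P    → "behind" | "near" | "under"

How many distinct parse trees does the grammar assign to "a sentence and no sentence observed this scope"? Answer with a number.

[S [NP [NP [Det a] [N sentence]] [Conj and] [NP [Det no] [N sentence]]] [VP [V observed] [NP [Det this] [N scope]]]]
No rule offers an alternative attachment or grouping for any span, so this is the only derivation.

1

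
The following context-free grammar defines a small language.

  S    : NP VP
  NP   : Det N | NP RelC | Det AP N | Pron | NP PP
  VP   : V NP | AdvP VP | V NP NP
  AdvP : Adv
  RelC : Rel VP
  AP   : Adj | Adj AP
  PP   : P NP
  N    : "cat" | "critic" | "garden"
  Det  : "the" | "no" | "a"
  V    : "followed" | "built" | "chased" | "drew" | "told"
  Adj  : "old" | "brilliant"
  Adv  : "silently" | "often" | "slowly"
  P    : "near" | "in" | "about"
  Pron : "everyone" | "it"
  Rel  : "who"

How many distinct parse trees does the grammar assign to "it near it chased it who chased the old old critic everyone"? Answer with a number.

The two bracketings:
[S [NP [NP [Pron it]] [PP [P near] [NP [Pron it]]]] [VP [V chased] [NP [NP [Pron it]] [RelC [Rel who] [VP [V chased] [NP [Det the] [AP [Adj old] [AP [Adj old]]] [N critic]] [NP [Pron everyone]]]]]]]
[S [NP [NP [Pron it]] [PP [P near] [NP [Pron it]]]] [VP [V chased] [NP [NP [Pron it]] [RelC [Rel who] [VP [V chased] [NP [Det the] [AP [Adj old] [AP [Adj old]]] [N critic]]]]] [NP [Pron everyone]]]]
The trees differ in how a recursive rule is bracketed over the same span.

2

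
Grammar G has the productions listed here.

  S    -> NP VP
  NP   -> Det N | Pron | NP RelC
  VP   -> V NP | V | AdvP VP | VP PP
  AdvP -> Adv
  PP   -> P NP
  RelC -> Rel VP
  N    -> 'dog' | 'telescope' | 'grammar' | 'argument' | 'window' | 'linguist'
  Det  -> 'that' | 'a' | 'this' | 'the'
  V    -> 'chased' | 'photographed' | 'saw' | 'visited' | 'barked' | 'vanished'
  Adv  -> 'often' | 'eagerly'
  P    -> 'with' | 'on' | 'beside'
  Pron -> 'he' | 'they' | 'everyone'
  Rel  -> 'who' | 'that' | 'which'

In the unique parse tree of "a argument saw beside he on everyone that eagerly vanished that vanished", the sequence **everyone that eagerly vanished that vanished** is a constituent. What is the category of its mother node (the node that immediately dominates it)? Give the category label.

S
  NP
    Det: a
    N: argument
  VP
    VP
      VP
        V: saw
      PP
        P: beside
        NP
          Pron: he
    PP
      P: on
      NP
        NP
          NP
            Pron: everyone
          RelC
            Rel: that
            VP
              AdvP
                Adv: eagerly
              VP
                V: vanished
        RelC
          Rel: that
          VP
            V: vanished
The span 'everyone that eagerly vanished that vanished' is the NP node built by NP → NP RelC.
Its mother is the PP built by PP → P NP.

PP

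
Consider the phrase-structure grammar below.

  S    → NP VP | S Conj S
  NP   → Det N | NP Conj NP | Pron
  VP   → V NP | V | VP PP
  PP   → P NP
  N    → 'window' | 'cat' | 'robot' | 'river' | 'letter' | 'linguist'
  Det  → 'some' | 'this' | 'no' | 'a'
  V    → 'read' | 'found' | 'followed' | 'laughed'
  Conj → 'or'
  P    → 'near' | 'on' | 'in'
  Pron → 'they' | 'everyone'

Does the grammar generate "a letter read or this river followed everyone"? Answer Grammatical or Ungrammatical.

Grammatical

[S [S [NP [Det a] [N letter]] [VP [V read]]] [Conj or] [S [NP [Det this] [N river]] [VP [V followed] [NP [Pron everyone]]]]]
Each bracket corresponds to one application of a listed rule, so the string is derivable from S.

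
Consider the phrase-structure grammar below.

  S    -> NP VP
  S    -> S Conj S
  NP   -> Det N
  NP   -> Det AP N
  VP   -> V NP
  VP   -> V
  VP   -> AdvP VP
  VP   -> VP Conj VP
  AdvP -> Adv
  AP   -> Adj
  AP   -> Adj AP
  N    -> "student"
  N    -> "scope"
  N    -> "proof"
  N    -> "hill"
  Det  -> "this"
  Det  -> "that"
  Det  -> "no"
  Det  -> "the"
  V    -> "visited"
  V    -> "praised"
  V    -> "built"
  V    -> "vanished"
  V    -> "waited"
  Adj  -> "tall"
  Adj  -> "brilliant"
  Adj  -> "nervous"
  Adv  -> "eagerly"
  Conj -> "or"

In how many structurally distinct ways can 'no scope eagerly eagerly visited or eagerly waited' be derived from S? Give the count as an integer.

3

Two of the 3 distinct bracketings:
[S [NP [Det no] [N scope]] [VP [AdvP [Adv eagerly]] [VP [AdvP [Adv eagerly]] [VP [VP [V visited]] [Conj or] [VP [AdvP [Adv eagerly]] [VP [V waited]]]]]]]
[S [NP [Det no] [N scope]] [VP [AdvP [Adv eagerly]] [VP [VP [AdvP [Adv eagerly]] [VP [V visited]]] [Conj or] [VP [AdvP [Adv eagerly]] [VP [V waited]]]]]]
The trees differ in how a recursive rule is bracketed over the same span.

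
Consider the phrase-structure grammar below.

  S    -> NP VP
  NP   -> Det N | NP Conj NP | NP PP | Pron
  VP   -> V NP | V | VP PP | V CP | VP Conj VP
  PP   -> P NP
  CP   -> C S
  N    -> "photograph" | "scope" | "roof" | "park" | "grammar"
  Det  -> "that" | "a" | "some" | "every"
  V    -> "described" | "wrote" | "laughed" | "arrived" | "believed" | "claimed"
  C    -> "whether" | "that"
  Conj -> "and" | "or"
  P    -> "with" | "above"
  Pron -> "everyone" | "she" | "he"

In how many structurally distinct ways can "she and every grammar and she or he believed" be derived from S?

Two of the 5 distinct bracketings:
[S [NP [NP [Pron she]] [Conj and] [NP [NP [Det every] [N grammar]] [Conj and] [NP [NP [Pron she]] [Conj or] [NP [Pron he]]]]] [VP [V believed]]]
[S [NP [NP [Pron she]] [Conj and] [NP [NP [NP [Det every] [N grammar]] [Conj and] [NP [Pron she]]] [Conj or] [NP [Pron he]]]] [VP [V believed]]]
The trees differ in how a recursive rule is bracketed over the same span.

5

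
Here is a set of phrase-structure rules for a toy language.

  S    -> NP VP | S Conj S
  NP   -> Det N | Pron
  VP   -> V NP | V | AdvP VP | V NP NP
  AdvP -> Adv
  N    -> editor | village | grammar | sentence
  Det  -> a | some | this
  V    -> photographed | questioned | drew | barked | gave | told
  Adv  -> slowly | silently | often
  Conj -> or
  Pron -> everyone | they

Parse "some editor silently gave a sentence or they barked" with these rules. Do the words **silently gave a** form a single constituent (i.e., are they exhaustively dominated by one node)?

[S [S [NP [Det some] [N editor]] [VP [AdvP [Adv silently]] [VP [V gave] [NP [Det a] [N sentence]]]]] [Conj or] [S [NP [Pron they]] [VP [V barked]]]]
The smallest constituent containing 'silently gave a' is the VP spanning 'silently gave a sentence'; no single node in the tree dominates exactly the given words.

No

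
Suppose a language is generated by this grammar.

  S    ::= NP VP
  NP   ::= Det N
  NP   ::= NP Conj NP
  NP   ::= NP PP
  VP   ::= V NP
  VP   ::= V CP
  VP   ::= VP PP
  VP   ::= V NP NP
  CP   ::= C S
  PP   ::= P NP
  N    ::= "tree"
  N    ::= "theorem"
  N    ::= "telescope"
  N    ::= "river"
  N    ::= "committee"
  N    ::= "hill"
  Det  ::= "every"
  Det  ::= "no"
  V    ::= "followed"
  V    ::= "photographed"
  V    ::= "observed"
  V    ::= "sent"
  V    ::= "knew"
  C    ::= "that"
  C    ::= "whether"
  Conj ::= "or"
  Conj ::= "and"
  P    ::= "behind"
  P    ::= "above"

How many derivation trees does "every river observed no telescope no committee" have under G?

[S [NP [Det every] [N river]] [VP [V observed] [NP [Det no] [N telescope]] [NP [Det no] [N committee]]]]
No rule offers an alternative attachment or grouping for any span, so this is the only derivation.

1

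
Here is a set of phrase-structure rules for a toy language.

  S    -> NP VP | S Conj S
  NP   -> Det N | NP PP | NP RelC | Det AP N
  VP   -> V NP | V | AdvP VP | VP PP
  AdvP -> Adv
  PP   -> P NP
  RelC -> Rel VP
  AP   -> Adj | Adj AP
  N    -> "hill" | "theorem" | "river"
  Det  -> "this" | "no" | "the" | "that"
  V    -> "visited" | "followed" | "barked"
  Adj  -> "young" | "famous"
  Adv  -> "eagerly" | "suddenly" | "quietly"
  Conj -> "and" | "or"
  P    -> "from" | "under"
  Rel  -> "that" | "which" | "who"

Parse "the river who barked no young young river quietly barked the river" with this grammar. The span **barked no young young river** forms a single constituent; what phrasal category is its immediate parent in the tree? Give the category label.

RelC

[S [NP [NP [Det the] [N river]] [RelC [Rel who] [VP [V barked] [NP [Det no] [AP [Adj young] [AP [Adj young]]] [N river]]]]] [VP [AdvP [Adv quietly]] [VP [V barked] [NP [Det the] [N river]]]]]
The span 'barked no young young river' is the VP node built by VP → V NP.
Its mother is the RelC built by RelC → Rel VP.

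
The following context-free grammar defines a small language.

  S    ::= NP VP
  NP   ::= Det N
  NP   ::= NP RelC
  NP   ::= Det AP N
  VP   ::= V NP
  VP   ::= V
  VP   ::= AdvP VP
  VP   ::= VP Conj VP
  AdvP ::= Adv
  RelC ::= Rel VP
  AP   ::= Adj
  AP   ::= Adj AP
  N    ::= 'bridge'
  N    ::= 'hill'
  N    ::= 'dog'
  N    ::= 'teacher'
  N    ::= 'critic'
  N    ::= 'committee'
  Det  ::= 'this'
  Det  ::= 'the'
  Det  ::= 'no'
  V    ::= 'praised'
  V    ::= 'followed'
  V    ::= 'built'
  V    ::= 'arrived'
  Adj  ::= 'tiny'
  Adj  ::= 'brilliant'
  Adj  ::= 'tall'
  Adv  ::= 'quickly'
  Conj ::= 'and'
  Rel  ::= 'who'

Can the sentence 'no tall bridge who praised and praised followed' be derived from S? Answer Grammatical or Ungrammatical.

S
  NP
    NP
      Det: no
      AP
        Adj: tall
      N: bridge
    RelC
      Rel: who
      VP
        VP
          V: praised
        Conj: and
        VP
          V: praised
  VP
    V: followed
Each bracket corresponds to one application of a listed rule, so the string is derivable from S.

Grammatical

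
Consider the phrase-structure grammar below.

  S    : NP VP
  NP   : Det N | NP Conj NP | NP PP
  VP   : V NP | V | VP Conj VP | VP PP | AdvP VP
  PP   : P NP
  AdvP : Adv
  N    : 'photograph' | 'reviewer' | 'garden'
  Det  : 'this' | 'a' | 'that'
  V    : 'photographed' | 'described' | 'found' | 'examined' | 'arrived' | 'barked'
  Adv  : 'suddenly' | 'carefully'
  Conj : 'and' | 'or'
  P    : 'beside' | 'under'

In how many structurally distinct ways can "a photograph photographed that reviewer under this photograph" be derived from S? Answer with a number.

The two bracketings:
[S [NP [Det a] [N photograph]] [VP [V photographed] [NP [NP [Det that] [N reviewer]] [PP [P under] [NP [Det this] [N photograph]]]]]]
[S [NP [Det a] [N photograph]] [VP [VP [V photographed] [NP [Det that] [N reviewer]]] [PP [P under] [NP [Det this] [N photograph]]]]]
The difference turns on whether NP → NP PP is used at the relevant span, versus an alternative expansion of NP.

2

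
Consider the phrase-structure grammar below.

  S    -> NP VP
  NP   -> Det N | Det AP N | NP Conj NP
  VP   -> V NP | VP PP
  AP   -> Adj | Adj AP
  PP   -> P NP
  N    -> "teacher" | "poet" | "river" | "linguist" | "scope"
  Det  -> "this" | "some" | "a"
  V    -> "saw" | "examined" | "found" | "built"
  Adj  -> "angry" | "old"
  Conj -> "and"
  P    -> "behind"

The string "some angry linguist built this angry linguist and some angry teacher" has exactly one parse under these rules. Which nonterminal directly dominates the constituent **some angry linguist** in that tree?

S

S
  NP
    Det: some
    AP
      Adj: angry
    N: linguist
  VP
    V: built
    NP
      NP
        Det: this
        AP
          Adj: angry
        N: linguist
      Conj: and
      NP
        Det: some
        AP
          Adj: angry
        N: teacher
The span 'some angry linguist' is the NP node built by NP → Det AP N.
Its mother is the S built by S → NP VP.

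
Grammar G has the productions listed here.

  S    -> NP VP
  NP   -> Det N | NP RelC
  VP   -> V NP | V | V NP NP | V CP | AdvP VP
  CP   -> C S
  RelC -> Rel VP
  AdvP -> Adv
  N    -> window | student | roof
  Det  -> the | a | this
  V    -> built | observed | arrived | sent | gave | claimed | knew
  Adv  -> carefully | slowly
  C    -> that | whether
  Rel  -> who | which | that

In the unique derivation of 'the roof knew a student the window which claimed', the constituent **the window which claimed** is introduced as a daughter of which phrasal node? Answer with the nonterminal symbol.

VP

[S [NP [Det the] [N roof]] [VP [V knew] [NP [Det a] [N student]] [NP [NP [Det the] [N window]] [RelC [Rel which] [VP [V claimed]]]]]]
The span 'the window which claimed' is the NP node built by NP → NP RelC.
Its mother is the VP built by VP → V NP NP.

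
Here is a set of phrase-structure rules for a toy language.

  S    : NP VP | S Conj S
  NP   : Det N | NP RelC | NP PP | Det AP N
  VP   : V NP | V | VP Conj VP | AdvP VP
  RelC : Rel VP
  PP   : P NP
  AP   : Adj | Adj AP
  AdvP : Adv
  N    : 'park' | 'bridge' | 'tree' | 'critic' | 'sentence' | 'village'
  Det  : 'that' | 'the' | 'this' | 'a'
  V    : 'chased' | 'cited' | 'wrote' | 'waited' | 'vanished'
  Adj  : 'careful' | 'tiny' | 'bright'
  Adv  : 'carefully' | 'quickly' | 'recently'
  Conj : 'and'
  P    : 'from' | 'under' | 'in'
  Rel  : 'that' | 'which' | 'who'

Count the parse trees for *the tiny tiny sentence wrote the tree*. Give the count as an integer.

[S [NP [Det the] [AP [Adj tiny] [AP [Adj tiny]]] [N sentence]] [VP [V wrote] [NP [Det the] [N tree]]]]
No rule offers an alternative attachment or grouping for any span, so this is the only derivation.

1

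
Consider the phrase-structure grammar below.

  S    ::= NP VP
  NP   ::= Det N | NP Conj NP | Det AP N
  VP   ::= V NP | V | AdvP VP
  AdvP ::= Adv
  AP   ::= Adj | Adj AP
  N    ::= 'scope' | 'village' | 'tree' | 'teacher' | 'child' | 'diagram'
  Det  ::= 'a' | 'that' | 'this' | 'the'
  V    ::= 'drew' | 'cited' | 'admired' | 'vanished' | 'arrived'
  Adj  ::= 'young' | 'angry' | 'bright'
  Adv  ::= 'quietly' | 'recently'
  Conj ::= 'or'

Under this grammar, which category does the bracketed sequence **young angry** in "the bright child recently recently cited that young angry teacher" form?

S
  NP
    Det: the
    AP
      Adj: bright
    N: child
  VP
    AdvP
      Adv: recently
    VP
      AdvP
        Adv: recently
      VP
        V: cited
        NP
          Det: that
          AP
            Adj: young
            AP
              Adj: angry
          N: teacher
The span 'young angry' is the AP node built by AP → Adj AP.

AP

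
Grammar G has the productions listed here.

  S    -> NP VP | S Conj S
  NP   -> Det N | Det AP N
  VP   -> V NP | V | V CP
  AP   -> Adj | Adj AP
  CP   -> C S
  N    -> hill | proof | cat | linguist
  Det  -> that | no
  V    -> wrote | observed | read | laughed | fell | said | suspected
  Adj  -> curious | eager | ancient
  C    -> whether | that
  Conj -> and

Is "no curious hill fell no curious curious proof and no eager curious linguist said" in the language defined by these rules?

S
  S
    NP
      Det: no
      AP
        Adj: curious
      N: hill
    VP
      V: fell
      NP
        Det: no
        AP
          Adj: curious
          AP
            Adj: curious
        N: proof
  Conj: and
  S
    NP
      Det: no
      AP
        Adj: eager
        AP
          Adj: curious
      N: linguist
    VP
      V: said
Each bracket corresponds to one application of a listed rule, so the string is derivable from S.

Grammatical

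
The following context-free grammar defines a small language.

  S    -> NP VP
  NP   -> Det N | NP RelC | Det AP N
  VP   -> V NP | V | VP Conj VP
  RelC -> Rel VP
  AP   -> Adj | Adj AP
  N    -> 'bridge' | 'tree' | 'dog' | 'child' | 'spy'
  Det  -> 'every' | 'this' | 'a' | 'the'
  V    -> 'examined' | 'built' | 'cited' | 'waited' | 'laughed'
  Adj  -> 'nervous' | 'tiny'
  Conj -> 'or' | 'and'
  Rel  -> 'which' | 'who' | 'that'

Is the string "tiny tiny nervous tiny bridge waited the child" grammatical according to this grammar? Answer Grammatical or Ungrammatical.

Ungrammatical

For S → NP VP, no prefix of the string parses as an NP.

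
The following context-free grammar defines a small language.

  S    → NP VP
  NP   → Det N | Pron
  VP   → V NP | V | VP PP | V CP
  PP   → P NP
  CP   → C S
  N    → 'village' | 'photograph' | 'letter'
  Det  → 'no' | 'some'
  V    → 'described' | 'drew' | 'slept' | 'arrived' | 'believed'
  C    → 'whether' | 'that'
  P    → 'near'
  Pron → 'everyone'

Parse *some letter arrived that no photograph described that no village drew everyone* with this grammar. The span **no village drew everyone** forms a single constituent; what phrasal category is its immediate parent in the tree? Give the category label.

S
  NP
    Det: some
    N: letter
  VP
    V: arrived
    CP
      C: that
      S
        NP
          Det: no
          N: photograph
        VP
          V: described
          CP
            C: that
            S
              NP
                Det: no
                N: village
              VP
                V: drew
                NP
                  Pron: everyone
The span 'no village drew everyone' is the S node built by S → NP VP.
Its mother is the CP built by CP → C S.

CP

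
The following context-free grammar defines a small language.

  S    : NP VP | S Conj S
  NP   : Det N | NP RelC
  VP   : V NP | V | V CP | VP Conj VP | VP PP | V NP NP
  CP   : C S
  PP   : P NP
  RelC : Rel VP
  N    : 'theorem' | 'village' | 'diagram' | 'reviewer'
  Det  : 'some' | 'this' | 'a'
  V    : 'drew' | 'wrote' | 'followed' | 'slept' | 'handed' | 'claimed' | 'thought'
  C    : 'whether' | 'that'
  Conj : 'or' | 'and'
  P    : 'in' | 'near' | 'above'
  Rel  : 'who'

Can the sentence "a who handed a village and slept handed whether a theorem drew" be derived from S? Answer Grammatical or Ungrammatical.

A Det word can never sit immediately before a Rel word in any string this grammar generates, so the substring 'a who' rules out a derivation.

Ungrammatical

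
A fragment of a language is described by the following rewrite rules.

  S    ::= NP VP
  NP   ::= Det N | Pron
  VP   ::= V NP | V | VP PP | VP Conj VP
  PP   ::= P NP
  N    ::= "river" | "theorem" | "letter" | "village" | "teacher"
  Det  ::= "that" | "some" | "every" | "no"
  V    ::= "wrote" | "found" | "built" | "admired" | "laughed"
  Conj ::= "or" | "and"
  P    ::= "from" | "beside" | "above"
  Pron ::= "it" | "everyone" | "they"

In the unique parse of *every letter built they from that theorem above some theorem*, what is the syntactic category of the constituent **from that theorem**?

S
  NP
    Det: every
    N: letter
  VP
    VP
      VP
        V: built
        NP
          Pron: they
      PP
        P: from
        NP
          Det: that
          N: theorem
    PP
      P: above
      NP
        Det: some
        N: theorem
The span 'from that theorem' is the PP node built by PP → P NP.

PP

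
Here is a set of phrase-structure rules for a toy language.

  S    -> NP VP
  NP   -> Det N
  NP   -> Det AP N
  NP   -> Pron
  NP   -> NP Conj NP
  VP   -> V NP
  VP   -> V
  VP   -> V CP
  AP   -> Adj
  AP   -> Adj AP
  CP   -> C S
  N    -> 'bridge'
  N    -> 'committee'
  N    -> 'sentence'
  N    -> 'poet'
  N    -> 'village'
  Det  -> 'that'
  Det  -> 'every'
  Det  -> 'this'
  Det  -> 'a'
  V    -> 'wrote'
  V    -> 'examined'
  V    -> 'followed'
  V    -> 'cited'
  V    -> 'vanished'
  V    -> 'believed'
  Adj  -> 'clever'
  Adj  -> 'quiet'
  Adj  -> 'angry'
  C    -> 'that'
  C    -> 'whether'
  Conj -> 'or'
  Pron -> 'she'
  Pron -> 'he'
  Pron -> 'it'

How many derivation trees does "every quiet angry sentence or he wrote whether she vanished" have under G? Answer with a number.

[S [NP [NP [Det every] [AP [Adj quiet] [AP [Adj angry]]] [N sentence]] [Conj or] [NP [Pron he]]] [VP [V wrote] [CP [C whether] [S [NP [Pron she]] [VP [V vanished]]]]]]
No rule offers an alternative attachment or grouping for any span, so this is the only derivation.

1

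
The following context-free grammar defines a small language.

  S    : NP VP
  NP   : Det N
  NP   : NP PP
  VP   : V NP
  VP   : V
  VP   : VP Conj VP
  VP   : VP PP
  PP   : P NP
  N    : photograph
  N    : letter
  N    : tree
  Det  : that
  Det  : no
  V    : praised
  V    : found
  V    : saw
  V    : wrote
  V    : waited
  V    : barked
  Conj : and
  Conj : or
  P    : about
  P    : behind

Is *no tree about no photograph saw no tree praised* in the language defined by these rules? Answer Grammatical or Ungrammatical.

For S → NP VP, every NP-prefix leaves a non-VP remainder: after 'no tree' the remainder is not a VP; after 'no tree about no photograph' the remainder is not a VP.

Ungrammatical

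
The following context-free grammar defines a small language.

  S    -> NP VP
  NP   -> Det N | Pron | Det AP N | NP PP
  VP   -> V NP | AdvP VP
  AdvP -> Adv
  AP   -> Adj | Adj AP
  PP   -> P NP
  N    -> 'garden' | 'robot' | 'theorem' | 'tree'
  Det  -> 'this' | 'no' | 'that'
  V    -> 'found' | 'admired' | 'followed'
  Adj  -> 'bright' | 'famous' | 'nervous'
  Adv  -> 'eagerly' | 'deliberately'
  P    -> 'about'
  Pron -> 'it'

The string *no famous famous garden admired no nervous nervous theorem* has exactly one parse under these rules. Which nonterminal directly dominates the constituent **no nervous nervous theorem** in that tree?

VP

S
  NP
    Det: no
    AP
      Adj: famous
      AP
        Adj: famous
    N: garden
  VP
    V: admired
    NP
      Det: no
      AP
        Adj: nervous
        AP
          Adj: nervous
      N: theorem
The span 'no nervous nervous theorem' is the NP node built by NP → Det AP N.
Its mother is the VP built by VP → V NP.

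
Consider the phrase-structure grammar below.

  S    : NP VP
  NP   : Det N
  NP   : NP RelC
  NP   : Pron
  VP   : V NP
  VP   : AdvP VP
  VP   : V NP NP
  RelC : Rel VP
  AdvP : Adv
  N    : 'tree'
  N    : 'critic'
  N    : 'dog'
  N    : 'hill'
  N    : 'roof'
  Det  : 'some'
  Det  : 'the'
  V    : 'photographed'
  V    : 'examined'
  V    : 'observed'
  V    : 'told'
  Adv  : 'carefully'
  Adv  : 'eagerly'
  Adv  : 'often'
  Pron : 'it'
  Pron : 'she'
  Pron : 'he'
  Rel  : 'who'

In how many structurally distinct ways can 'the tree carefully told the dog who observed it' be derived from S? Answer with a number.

1

[S [NP [Det the] [N tree]] [VP [AdvP [Adv carefully]] [VP [V told] [NP [NP [Det the] [N dog]] [RelC [Rel who] [VP [V observed] [NP [Pron it]]]]]]]]
No rule offers an alternative attachment or grouping for any span, so this is the only derivation.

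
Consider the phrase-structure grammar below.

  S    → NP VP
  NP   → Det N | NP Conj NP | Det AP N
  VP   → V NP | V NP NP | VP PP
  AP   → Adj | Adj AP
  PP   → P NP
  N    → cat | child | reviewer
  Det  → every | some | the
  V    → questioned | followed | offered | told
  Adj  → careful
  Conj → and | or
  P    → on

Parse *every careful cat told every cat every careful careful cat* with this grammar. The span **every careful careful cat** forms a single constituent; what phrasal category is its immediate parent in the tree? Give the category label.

[S [NP [Det every] [AP [Adj careful]] [N cat]] [VP [V told] [NP [Det every] [N cat]] [NP [Det every] [AP [Adj careful] [AP [Adj careful]]] [N cat]]]]
The span 'every careful careful cat' is the NP node built by NP → Det AP N.
Its mother is the VP built by VP → V NP NP.

VP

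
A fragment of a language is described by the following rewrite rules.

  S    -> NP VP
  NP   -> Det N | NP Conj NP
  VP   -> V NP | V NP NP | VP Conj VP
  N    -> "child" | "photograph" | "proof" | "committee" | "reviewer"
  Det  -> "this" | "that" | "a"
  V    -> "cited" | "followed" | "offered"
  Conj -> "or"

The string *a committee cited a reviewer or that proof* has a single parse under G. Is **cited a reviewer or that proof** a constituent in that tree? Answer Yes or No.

Yes

[S [NP [Det a] [N committee]] [VP [V cited] [NP [NP [Det a] [N reviewer]] [Conj or] [NP [Det that] [N proof]]]]]
The words 'cited a reviewer or that proof' are exhaustively dominated by a single VP node (built by VP → V NP), so they form a constituent.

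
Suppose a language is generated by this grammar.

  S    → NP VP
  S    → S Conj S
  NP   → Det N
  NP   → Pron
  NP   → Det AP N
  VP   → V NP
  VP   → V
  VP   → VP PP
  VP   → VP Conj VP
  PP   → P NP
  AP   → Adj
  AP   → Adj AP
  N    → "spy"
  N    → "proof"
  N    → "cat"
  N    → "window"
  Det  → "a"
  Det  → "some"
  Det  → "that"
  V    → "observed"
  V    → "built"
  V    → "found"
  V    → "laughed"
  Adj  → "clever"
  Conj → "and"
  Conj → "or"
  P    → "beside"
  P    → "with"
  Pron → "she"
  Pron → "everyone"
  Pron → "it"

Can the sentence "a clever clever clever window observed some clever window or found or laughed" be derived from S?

S
  NP
    Det: a
    AP
      Adj: clever
      AP
        Adj: clever
        AP
          Adj: clever
    N: window
  VP
    VP
      V: observed
      NP
        Det: some
        AP
          Adj: clever
        N: window
    Conj: or
    VP
      VP
        V: found
      Conj: or
      VP
        V: laughed
Every word is introduced by a lexical rule and the phrasal rules combine the resulting categories into a single S.

Grammatical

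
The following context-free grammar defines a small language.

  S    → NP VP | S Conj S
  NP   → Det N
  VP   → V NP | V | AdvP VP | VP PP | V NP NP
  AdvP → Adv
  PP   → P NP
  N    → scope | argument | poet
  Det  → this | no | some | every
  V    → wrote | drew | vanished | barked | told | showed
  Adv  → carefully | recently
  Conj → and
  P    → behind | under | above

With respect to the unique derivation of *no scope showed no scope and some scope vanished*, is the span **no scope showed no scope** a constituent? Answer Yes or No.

[S [S [NP [Det no] [N scope]] [VP [V showed] [NP [Det no] [N scope]]]] [Conj and] [S [NP [Det some] [N scope]] [VP [V vanished]]]]
The words 'no scope showed no scope' are exhaustively dominated by a single S node (built by S → NP VP), so they form a constituent.

Yes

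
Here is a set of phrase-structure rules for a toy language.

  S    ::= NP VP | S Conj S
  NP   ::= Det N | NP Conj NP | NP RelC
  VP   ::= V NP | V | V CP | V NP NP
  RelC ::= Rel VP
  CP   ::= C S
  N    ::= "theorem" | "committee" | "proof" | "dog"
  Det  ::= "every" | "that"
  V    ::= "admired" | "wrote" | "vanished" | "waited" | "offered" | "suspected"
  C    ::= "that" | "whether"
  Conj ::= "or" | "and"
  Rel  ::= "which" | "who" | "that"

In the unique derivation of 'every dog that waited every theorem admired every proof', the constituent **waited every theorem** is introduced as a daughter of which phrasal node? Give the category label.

[S [NP [NP [Det every] [N dog]] [RelC [Rel that] [VP [V waited] [NP [Det every] [N theorem]]]]] [VP [V admired] [NP [Det every] [N proof]]]]
The span 'waited every theorem' is the VP node built by VP → V NP.
Its mother is the RelC built by RelC → Rel VP.

RelC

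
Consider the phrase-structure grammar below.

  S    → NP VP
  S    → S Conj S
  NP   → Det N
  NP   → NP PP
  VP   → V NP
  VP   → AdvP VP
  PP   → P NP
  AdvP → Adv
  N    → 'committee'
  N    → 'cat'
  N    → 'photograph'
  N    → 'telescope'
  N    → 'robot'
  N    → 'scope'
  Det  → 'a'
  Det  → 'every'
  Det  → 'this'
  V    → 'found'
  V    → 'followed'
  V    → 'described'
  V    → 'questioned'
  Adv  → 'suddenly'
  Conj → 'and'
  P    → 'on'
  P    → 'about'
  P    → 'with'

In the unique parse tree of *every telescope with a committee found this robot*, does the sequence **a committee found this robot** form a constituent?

[S [NP [NP [Det every] [N telescope]] [PP [P with] [NP [Det a] [N committee]]]] [VP [V found] [NP [Det this] [N robot]]]]
The smallest constituent containing 'a committee found this robot' is the S spanning 'every telescope with a committee found this robot'; no single node in the tree dominates exactly the given words.

No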